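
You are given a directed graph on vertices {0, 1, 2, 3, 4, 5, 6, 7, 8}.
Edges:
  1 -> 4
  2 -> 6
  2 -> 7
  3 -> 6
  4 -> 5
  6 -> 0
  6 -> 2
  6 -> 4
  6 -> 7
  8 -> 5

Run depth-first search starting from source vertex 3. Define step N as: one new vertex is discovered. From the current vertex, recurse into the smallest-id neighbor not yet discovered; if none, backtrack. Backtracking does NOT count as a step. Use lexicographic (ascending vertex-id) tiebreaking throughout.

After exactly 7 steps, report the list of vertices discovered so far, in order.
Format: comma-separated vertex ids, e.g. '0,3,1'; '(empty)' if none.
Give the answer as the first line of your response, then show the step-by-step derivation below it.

3,6,0,2,7,4,5

step 1: discover 3; path=3; order=3
step 2: discover 6; path=3>6; order=3,6
step 3: discover 0; path=3>6>0; order=3,6,0
step 4: discover 2; path=3>6>2; order=3,6,0,2
step 5: discover 7; path=3>6>2>7; order=3,6,0,2,7
step 6: discover 4; path=3>6>4; order=3,6,0,2,7,4
step 7: discover 5; path=3>6>4>5; order=3,6,0,2,7,4,5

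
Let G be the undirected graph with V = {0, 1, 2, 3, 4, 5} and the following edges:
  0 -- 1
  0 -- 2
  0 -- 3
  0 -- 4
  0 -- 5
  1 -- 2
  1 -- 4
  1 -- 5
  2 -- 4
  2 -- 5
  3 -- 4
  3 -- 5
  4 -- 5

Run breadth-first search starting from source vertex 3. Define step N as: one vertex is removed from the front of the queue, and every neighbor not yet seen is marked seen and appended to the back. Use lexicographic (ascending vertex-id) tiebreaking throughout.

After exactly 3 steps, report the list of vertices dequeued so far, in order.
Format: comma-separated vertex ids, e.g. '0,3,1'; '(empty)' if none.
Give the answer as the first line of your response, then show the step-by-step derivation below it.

3,0,4

step 1: dequeue 3; queue=[0,4,5]; order=3
step 2: dequeue 0; queue=[4,5,1,2]; order=3,0
step 3: dequeue 4; queue=[5,1,2]; order=3,0,4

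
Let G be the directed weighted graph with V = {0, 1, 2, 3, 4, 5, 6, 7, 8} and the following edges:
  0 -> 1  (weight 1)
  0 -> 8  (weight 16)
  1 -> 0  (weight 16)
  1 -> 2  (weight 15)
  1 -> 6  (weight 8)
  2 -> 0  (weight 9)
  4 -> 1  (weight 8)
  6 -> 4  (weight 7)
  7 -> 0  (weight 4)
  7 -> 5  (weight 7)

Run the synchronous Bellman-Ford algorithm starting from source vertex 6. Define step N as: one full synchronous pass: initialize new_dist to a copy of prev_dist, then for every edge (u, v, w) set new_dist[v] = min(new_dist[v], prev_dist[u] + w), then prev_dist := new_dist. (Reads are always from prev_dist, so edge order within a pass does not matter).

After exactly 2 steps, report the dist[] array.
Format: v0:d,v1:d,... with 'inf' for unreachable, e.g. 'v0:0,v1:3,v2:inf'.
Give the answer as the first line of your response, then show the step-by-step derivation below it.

v0:inf,v1:15,v2:inf,v3:inf,v4:7,v5:inf,v6:0,v7:inf,v8:inf

step 1: dist = v0:inf,v1:inf,v2:inf,v3:inf,v4:7,v5:inf,v6:0,v7:inf,v8:inf
step 2: dist = v0:inf,v1:15,v2:inf,v3:inf,v4:7,v5:inf,v6:0,v7:inf,v8:inf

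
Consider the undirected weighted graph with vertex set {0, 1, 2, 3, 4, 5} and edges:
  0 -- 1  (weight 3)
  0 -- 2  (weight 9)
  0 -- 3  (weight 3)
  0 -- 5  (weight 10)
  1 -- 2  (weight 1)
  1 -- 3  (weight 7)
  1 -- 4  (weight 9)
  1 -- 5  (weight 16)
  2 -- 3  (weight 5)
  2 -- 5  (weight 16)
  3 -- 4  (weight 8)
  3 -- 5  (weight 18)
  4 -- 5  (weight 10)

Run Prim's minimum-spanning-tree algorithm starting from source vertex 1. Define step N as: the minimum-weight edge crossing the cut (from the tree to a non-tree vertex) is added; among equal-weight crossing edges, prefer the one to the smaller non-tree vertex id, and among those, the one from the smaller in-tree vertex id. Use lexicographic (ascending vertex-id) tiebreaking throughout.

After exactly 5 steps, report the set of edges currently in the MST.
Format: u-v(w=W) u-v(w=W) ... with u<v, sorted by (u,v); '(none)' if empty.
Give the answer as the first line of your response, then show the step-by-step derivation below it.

0-1(w=3) 0-3(w=3) 0-5(w=10) 1-2(w=1) 3-4(w=8)

step 1: add edge 1-2 (w=1); MST = {1-2(w=1)}
step 2: add edge 0-1 (w=3); MST = {0-1(w=3) 1-2(w=1)}
step 3: add edge 0-3 (w=3); MST = {0-1(w=3) 0-3(w=3) 1-2(w=1)}
step 4: add edge 3-4 (w=8); MST = {0-1(w=3) 0-3(w=3) 1-2(w=1) 3-4(w=8)}
step 5: add edge 0-5 (w=10); MST = {0-1(w=3) 0-3(w=3) 0-5(w=10) 1-2(w=1) 3-4(w=8)}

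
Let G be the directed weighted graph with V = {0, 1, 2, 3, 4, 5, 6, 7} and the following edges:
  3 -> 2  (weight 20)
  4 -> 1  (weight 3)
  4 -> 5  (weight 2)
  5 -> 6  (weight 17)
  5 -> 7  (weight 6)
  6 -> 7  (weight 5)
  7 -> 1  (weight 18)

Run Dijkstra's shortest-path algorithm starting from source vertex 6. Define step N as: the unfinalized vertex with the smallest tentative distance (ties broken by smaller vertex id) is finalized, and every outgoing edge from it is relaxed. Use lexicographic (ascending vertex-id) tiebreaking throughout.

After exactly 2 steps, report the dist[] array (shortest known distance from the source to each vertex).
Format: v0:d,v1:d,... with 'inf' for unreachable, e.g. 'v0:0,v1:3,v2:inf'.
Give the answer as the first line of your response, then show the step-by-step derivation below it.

v0:inf,v1:23,v2:inf,v3:inf,v4:inf,v5:inf,v6:0,v7:5

step 1: dist = v0:inf,v1:inf,v2:inf,v3:inf,v4:inf,v5:inf,v6:0,v7:5
step 2: dist = v0:inf,v1:23,v2:inf,v3:inf,v4:inf,v5:inf,v6:0,v7:5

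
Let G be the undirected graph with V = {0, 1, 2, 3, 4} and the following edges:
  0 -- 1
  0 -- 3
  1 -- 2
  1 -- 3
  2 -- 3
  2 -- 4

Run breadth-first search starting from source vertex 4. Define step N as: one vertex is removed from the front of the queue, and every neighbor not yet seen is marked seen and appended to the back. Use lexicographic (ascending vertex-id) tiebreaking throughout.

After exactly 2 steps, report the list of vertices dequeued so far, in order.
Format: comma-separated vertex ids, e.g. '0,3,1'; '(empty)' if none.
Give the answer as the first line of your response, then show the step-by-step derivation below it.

4,2

step 1: dequeue 4; queue=[2]; order=4
step 2: dequeue 2; queue=[1,3]; order=4,2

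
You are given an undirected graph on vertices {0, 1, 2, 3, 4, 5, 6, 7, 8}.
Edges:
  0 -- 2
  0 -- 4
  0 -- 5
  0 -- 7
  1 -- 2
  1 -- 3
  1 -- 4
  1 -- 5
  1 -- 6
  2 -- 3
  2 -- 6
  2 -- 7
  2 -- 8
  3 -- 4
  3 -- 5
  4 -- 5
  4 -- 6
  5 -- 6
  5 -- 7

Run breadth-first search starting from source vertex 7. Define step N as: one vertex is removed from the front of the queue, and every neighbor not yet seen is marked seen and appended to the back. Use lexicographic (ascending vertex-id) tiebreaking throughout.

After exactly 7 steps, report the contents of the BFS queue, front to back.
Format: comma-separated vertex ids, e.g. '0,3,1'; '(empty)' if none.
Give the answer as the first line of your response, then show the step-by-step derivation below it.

6,8

step 1: dequeue 7; queue=[0,2,5]; order=7
step 2: dequeue 0; queue=[2,5,4]; order=7,0
step 3: dequeue 2; queue=[5,4,1,3,6,8]; order=7,0,2
step 4: dequeue 5; queue=[4,1,3,6,8]; order=7,0,2,5
step 5: dequeue 4; queue=[1,3,6,8]; order=7,0,2,5,4
step 6: dequeue 1; queue=[3,6,8]; order=7,0,2,5,4,1
step 7: dequeue 3; queue=[6,8]; order=7,0,2,5,4,1,3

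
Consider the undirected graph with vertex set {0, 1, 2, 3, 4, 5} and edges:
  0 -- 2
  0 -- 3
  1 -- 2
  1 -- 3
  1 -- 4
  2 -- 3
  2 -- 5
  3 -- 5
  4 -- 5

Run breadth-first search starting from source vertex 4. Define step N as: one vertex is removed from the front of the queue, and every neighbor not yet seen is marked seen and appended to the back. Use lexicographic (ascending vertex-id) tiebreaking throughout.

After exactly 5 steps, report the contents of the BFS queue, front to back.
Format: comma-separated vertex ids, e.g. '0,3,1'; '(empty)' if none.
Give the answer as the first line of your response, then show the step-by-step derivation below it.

0

step 1: dequeue 4; queue=[1,5]; order=4
step 2: dequeue 1; queue=[5,2,3]; order=4,1
step 3: dequeue 5; queue=[2,3]; order=4,1,5
step 4: dequeue 2; queue=[3,0]; order=4,1,5,2
step 5: dequeue 3; queue=[0]; order=4,1,5,2,3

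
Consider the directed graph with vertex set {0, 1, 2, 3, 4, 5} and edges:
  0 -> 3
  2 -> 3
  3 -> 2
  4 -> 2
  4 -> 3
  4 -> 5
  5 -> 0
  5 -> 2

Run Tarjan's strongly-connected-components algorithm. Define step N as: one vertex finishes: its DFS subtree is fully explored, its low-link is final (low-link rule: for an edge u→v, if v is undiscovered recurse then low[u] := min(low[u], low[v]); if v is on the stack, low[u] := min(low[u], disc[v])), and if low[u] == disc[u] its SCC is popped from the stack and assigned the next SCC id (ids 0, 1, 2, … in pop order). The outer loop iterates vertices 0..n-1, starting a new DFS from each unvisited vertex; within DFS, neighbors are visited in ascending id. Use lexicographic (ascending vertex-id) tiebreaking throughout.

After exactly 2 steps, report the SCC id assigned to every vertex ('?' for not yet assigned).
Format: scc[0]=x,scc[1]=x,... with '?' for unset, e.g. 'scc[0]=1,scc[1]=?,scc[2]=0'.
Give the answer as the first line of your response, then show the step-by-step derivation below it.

scc[0]=?,scc[1]=?,scc[2]=0,scc[3]=0,scc[4]=?,scc[5]=?

step 1: low=(low[0]=0,low[1]=?,low[2]=1,low[3]=1,low[4]=?,low[5]=?); scc=(scc[0]=?,scc[1]=?,scc[2]=?,scc[3]=?,scc[4]=?,scc[5]=?)
step 2: low=(low[0]=0,low[1]=?,low[2]=1,low[3]=1,low[4]=?,low[5]=?); scc=(scc[0]=?,scc[1]=?,scc[2]=0,scc[3]=0,scc[4]=?,scc[5]=?)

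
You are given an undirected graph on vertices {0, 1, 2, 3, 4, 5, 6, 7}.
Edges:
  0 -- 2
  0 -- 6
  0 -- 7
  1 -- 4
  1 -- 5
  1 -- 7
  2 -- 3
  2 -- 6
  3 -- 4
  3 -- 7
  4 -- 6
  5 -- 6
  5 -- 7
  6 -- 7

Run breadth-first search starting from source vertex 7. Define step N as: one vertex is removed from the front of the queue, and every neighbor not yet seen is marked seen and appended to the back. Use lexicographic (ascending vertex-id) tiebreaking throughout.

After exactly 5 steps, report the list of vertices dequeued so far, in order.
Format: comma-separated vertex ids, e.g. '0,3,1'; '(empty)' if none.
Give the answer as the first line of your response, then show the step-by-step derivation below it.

7,0,1,3,5

step 1: dequeue 7; queue=[0,1,3,5,6]; order=7
step 2: dequeue 0; queue=[1,3,5,6,2]; order=7,0
step 3: dequeue 1; queue=[3,5,6,2,4]; order=7,0,1
step 4: dequeue 3; queue=[5,6,2,4]; order=7,0,1,3
step 5: dequeue 5; queue=[6,2,4]; order=7,0,1,3,5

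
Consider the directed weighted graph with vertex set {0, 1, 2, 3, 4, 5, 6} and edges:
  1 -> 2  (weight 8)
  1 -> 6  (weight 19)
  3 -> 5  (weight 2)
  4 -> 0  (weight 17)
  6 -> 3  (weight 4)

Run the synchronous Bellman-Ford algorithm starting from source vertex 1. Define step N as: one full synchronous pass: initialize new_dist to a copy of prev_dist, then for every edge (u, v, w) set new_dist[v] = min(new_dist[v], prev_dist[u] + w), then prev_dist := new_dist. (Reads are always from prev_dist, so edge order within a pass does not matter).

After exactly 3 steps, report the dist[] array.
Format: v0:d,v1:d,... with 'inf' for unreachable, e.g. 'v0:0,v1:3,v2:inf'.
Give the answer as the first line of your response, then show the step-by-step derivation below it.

v0:inf,v1:0,v2:8,v3:23,v4:inf,v5:25,v6:19

step 1: dist = v0:inf,v1:0,v2:8,v3:inf,v4:inf,v5:inf,v6:19
step 2: dist = v0:inf,v1:0,v2:8,v3:23,v4:inf,v5:inf,v6:19
step 3: dist = v0:inf,v1:0,v2:8,v3:23,v4:inf,v5:25,v6:19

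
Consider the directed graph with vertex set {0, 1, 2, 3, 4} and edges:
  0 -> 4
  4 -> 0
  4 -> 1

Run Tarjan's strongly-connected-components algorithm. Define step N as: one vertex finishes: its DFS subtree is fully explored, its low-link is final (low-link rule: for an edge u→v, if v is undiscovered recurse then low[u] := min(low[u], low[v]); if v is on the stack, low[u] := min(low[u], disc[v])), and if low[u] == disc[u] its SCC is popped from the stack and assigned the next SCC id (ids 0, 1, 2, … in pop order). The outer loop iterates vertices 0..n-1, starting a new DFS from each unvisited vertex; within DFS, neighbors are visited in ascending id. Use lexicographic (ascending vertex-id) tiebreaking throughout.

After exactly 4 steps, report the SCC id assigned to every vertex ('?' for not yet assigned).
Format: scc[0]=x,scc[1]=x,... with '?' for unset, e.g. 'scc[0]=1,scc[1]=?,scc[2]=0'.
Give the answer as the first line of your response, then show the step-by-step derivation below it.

scc[0]=1,scc[1]=0,scc[2]=2,scc[3]=?,scc[4]=1

step 1: low=(low[0]=0,low[1]=2,low[2]=?,low[3]=?,low[4]=0); scc=(scc[0]=?,scc[1]=0,scc[2]=?,scc[3]=?,scc[4]=?)
step 2: low=(low[0]=0,low[1]=2,low[2]=?,low[3]=?,low[4]=0); scc=(scc[0]=?,scc[1]=0,scc[2]=?,scc[3]=?,scc[4]=?)
step 3: low=(low[0]=0,low[1]=2,low[2]=?,low[3]=?,low[4]=0); scc=(scc[0]=1,scc[1]=0,scc[2]=?,scc[3]=?,scc[4]=1)
step 4: low=(low[0]=0,low[1]=2,low[2]=3,low[3]=?,low[4]=0); scc=(scc[0]=1,scc[1]=0,scc[2]=2,scc[3]=?,scc[4]=1)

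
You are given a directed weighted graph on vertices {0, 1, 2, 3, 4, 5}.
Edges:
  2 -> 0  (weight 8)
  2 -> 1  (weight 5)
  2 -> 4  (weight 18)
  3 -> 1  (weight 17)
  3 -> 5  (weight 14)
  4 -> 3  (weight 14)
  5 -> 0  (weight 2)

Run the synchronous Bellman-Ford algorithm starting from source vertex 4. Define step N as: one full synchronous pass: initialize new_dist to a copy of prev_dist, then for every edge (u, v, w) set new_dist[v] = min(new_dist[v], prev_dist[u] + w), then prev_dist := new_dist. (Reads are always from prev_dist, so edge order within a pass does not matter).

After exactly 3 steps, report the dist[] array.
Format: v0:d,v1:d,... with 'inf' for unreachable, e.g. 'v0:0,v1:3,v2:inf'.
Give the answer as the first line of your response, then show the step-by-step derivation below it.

v0:30,v1:31,v2:inf,v3:14,v4:0,v5:28

step 1: dist = v0:inf,v1:inf,v2:inf,v3:14,v4:0,v5:inf
step 2: dist = v0:inf,v1:31,v2:inf,v3:14,v4:0,v5:28
step 3: dist = v0:30,v1:31,v2:inf,v3:14,v4:0,v5:28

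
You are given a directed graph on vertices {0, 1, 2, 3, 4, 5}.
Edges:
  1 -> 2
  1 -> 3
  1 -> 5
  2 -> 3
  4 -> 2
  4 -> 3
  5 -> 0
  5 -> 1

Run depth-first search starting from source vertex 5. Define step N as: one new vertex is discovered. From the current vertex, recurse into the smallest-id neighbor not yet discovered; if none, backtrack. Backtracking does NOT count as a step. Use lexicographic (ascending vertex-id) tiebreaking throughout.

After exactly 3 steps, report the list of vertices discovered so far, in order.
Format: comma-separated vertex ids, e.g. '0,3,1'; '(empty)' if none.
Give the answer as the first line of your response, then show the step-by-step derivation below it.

5,0,1

step 1: discover 5; path=5; order=5
step 2: discover 0; path=5>0; order=5,0
step 3: discover 1; path=5>1; order=5,0,1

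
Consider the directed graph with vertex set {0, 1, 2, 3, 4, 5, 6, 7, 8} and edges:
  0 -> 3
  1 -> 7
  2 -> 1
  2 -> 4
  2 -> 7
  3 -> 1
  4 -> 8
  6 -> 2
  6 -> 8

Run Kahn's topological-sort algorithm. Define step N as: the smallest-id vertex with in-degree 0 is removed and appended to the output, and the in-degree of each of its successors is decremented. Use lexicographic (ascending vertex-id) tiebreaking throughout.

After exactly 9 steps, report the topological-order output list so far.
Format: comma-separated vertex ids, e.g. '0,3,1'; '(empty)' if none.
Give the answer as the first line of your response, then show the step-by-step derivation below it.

0,3,5,6,2,1,4,7,8

step 1: output 0; order=[0]; indeg=(0,2,1,0,1,0,0,2,2)
step 2: output 3; order=[0,3]; indeg=(0,1,1,0,1,0,0,2,2)
step 3: output 5; order=[0,3,5]; indeg=(0,1,1,0,1,0,0,2,2)
step 4: output 6; order=[0,3,5,6]; indeg=(0,1,0,0,1,0,0,2,1)
step 5: output 2; order=[0,3,5,6,2]; indeg=(0,0,0,0,0,0,0,1,1)
step 6: output 1; order=[0,3,5,6,2,1]; indeg=(0,0,0,0,0,0,0,0,1)
step 7: output 4; order=[0,3,5,6,2,1,4]; indeg=(0,0,0,0,0,0,0,0,0)
step 8: output 7; order=[0,3,5,6,2,1,4,7]; indeg=(0,0,0,0,0,0,0,0,0)
step 9: output 8; order=[0,3,5,6,2,1,4,7,8]; indeg=(0,0,0,0,0,0,0,0,0)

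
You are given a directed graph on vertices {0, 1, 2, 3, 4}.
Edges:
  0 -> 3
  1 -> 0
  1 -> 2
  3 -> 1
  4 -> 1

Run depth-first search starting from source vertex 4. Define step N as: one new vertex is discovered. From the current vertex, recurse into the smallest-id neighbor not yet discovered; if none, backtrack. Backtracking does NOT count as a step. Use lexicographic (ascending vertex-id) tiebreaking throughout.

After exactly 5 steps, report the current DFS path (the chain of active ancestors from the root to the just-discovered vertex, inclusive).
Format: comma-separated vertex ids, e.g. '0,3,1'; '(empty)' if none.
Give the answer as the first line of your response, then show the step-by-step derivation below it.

4,1,2

step 1: discover 4; path=4; order=4
step 2: discover 1; path=4>1; order=4,1
step 3: discover 0; path=4>1>0; order=4,1,0
step 4: discover 3; path=4>1>0>3; order=4,1,0,3
step 5: discover 2; path=4>1>2; order=4,1,0,3,2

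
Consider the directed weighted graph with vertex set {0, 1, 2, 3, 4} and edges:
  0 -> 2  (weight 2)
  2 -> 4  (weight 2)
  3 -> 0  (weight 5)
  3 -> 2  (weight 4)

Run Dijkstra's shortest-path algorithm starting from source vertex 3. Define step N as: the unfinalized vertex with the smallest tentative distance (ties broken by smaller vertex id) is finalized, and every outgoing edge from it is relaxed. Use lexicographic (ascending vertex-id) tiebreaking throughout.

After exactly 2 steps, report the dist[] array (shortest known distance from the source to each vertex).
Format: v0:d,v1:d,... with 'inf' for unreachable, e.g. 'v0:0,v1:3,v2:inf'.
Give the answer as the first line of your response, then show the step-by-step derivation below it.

v0:5,v1:inf,v2:4,v3:0,v4:6

step 1: dist = v0:5,v1:inf,v2:4,v3:0,v4:inf
step 2: dist = v0:5,v1:inf,v2:4,v3:0,v4:6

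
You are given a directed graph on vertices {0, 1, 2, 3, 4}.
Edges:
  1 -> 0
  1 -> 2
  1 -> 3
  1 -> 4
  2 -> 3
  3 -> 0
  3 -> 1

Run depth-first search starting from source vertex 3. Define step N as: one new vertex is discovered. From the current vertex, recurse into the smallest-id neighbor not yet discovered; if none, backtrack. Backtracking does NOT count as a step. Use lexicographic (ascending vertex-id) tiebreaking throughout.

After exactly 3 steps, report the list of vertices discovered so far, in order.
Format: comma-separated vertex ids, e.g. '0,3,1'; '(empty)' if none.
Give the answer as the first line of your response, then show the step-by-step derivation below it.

3,0,1

step 1: discover 3; path=3; order=3
step 2: discover 0; path=3>0; order=3,0
step 3: discover 1; path=3>1; order=3,0,1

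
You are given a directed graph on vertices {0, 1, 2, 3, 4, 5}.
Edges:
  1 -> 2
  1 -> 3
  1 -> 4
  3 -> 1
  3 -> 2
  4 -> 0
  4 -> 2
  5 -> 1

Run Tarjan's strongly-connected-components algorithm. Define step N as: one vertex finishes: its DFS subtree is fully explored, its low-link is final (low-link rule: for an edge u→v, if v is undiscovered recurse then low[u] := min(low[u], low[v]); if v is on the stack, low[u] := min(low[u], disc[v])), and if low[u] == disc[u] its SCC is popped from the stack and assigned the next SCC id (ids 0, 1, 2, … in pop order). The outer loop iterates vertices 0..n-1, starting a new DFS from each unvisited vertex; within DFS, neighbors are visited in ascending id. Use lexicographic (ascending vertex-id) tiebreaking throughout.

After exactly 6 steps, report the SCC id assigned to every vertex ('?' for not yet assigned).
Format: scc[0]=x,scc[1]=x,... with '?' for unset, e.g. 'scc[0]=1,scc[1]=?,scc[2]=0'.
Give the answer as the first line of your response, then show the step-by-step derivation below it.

scc[0]=0,scc[1]=3,scc[2]=1,scc[3]=3,scc[4]=2,scc[5]=4

step 1: low=(low[0]=0,low[1]=?,low[2]=?,low[3]=?,low[4]=?,low[5]=?); scc=(scc[0]=0,scc[1]=?,scc[2]=?,scc[3]=?,scc[4]=?,scc[5]=?)
step 2: low=(low[0]=0,low[1]=1,low[2]=2,low[3]=?,low[4]=?,low[5]=?); scc=(scc[0]=0,scc[1]=?,scc[2]=1,scc[3]=?,scc[4]=?,scc[5]=?)
step 3: low=(low[0]=0,low[1]=1,low[2]=2,low[3]=1,low[4]=?,low[5]=?); scc=(scc[0]=0,scc[1]=?,scc[2]=1,scc[3]=?,scc[4]=?,scc[5]=?)
step 4: low=(low[0]=0,low[1]=1,low[2]=2,low[3]=1,low[4]=4,low[5]=?); scc=(scc[0]=0,scc[1]=?,scc[2]=1,scc[3]=?,scc[4]=2,scc[5]=?)
step 5: low=(low[0]=0,low[1]=1,low[2]=2,low[3]=1,low[4]=4,low[5]=?); scc=(scc[0]=0,scc[1]=3,scc[2]=1,scc[3]=3,scc[4]=2,scc[5]=?)
step 6: low=(low[0]=0,low[1]=1,low[2]=2,low[3]=1,low[4]=4,low[5]=5); scc=(scc[0]=0,scc[1]=3,scc[2]=1,scc[3]=3,scc[4]=2,scc[5]=4)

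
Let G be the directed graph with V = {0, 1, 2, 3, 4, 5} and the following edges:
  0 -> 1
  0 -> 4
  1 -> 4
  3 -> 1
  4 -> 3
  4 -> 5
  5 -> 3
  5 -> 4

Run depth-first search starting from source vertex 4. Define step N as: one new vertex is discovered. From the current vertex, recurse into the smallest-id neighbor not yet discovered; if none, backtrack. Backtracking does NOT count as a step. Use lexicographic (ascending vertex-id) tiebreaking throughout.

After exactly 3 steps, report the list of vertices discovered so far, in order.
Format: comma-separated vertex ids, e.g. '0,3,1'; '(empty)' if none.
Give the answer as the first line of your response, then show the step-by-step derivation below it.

4,3,1

step 1: discover 4; path=4; order=4
step 2: discover 3; path=4>3; order=4,3
step 3: discover 1; path=4>3>1; order=4,3,1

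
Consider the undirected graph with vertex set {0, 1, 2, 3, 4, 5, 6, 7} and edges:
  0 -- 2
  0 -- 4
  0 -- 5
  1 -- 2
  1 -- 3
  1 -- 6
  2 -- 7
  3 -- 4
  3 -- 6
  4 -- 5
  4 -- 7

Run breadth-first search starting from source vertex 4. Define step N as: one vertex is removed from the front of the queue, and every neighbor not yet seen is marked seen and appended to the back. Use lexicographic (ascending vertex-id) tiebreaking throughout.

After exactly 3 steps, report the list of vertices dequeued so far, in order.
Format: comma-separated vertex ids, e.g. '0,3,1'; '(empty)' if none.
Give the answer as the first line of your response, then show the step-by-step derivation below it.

4,0,3

step 1: dequeue 4; queue=[0,3,5,7]; order=4
step 2: dequeue 0; queue=[3,5,7,2]; order=4,0
step 3: dequeue 3; queue=[5,7,2,1,6]; order=4,0,3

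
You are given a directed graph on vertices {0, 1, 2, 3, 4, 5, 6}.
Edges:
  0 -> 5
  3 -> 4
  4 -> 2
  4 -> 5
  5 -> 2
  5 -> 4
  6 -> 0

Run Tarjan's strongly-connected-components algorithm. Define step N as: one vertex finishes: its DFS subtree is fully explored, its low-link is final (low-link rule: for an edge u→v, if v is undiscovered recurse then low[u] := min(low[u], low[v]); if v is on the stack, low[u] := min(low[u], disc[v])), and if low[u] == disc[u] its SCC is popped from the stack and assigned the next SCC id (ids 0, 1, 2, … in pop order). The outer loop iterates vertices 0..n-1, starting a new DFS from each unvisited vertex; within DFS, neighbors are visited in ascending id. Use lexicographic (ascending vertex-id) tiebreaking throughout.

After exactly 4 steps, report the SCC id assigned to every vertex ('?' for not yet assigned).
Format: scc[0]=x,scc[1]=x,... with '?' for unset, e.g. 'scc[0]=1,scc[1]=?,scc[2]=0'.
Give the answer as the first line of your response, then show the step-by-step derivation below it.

scc[0]=2,scc[1]=?,scc[2]=0,scc[3]=?,scc[4]=1,scc[5]=1,scc[6]=?

step 1: low=(low[0]=0,low[1]=?,low[2]=2,low[3]=?,low[4]=?,low[5]=1,low[6]=?); scc=(scc[0]=?,scc[1]=?,scc[2]=0,scc[3]=?,scc[4]=?,scc[5]=?,scc[6]=?)
step 2: low=(low[0]=0,low[1]=?,low[2]=2,low[3]=?,low[4]=1,low[5]=1,low[6]=?); scc=(scc[0]=?,scc[1]=?,scc[2]=0,scc[3]=?,scc[4]=?,scc[5]=?,scc[6]=?)
step 3: low=(low[0]=0,low[1]=?,low[2]=2,low[3]=?,low[4]=1,low[5]=1,low[6]=?); scc=(scc[0]=?,scc[1]=?,scc[2]=0,scc[3]=?,scc[4]=1,scc[5]=1,scc[6]=?)
step 4: low=(low[0]=0,low[1]=?,low[2]=2,low[3]=?,low[4]=1,low[5]=1,low[6]=?); scc=(scc[0]=2,scc[1]=?,scc[2]=0,scc[3]=?,scc[4]=1,scc[5]=1,scc[6]=?)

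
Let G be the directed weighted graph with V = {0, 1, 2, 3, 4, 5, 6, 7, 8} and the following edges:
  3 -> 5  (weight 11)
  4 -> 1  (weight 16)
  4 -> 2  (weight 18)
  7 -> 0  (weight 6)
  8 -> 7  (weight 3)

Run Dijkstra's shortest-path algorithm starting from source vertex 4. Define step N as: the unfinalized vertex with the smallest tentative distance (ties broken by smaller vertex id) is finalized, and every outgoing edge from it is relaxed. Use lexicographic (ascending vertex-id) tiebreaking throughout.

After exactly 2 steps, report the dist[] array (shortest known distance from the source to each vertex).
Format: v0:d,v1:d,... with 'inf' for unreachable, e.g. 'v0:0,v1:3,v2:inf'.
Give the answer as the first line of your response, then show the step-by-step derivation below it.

v0:inf,v1:16,v2:18,v3:inf,v4:0,v5:inf,v6:inf,v7:inf,v8:inf

step 1: dist = v0:inf,v1:16,v2:18,v3:inf,v4:0,v5:inf,v6:inf,v7:inf,v8:inf
step 2: dist = v0:inf,v1:16,v2:18,v3:inf,v4:0,v5:inf,v6:inf,v7:inf,v8:inf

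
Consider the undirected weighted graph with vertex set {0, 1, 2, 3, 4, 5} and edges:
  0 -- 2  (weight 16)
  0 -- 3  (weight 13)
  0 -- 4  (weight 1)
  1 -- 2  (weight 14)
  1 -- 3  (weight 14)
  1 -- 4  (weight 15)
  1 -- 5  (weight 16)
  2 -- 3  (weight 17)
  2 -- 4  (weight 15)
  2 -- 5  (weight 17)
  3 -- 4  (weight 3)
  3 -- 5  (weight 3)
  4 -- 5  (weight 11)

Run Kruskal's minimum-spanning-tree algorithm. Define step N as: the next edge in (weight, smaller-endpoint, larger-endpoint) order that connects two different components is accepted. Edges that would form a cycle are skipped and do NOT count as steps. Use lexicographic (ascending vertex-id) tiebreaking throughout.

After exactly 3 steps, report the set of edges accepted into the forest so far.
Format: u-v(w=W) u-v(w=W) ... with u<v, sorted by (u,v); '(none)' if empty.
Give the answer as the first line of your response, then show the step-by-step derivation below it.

0-4(w=1) 3-4(w=3) 3-5(w=3)

step 1: add edge 0-4 (w=1); MST = {0-4(w=1)}
step 2: add edge 3-4 (w=3); MST = {0-4(w=1) 3-4(w=3)}
step 3: add edge 3-5 (w=3); MST = {0-4(w=1) 3-4(w=3) 3-5(w=3)}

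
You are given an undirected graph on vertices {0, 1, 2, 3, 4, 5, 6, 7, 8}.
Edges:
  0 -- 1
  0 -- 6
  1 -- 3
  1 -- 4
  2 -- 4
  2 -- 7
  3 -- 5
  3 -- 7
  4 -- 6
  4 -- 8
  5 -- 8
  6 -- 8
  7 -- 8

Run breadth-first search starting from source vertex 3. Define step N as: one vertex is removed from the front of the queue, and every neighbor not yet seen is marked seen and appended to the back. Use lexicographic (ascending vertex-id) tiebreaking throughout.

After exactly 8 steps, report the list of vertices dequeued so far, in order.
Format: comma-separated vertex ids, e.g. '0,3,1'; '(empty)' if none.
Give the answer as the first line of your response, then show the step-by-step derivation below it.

3,1,5,7,0,4,8,2

step 1: dequeue 3; queue=[1,5,7]; order=3
step 2: dequeue 1; queue=[5,7,0,4]; order=3,1
step 3: dequeue 5; queue=[7,0,4,8]; order=3,1,5
step 4: dequeue 7; queue=[0,4,8,2]; order=3,1,5,7
step 5: dequeue 0; queue=[4,8,2,6]; order=3,1,5,7,0
step 6: dequeue 4; queue=[8,2,6]; order=3,1,5,7,0,4
step 7: dequeue 8; queue=[2,6]; order=3,1,5,7,0,4,8
step 8: dequeue 2; queue=[6]; order=3,1,5,7,0,4,8,2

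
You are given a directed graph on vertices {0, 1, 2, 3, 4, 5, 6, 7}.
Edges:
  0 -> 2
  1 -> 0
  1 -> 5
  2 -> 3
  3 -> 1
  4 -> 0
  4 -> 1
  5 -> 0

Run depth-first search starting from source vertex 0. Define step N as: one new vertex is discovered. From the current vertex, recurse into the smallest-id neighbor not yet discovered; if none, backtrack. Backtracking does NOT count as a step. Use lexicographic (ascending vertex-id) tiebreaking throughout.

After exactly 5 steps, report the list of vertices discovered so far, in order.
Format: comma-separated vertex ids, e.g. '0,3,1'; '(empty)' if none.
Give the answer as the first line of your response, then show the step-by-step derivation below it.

0,2,3,1,5

step 1: discover 0; path=0; order=0
step 2: discover 2; path=0>2; order=0,2
step 3: discover 3; path=0>2>3; order=0,2,3
step 4: discover 1; path=0>2>3>1; order=0,2,3,1
step 5: discover 5; path=0>2>3>1>5; order=0,2,3,1,5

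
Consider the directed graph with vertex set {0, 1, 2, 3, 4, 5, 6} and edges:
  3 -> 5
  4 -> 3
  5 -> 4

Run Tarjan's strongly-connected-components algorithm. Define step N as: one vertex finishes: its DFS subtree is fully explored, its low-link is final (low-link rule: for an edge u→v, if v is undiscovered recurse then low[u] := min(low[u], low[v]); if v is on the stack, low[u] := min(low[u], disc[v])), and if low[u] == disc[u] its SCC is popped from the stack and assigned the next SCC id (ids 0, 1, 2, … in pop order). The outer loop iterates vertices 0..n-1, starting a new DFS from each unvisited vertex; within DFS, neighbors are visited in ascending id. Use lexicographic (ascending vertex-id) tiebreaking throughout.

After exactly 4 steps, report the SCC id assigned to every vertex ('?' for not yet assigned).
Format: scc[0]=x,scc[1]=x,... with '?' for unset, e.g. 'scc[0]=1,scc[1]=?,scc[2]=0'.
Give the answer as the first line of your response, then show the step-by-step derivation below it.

scc[0]=0,scc[1]=1,scc[2]=2,scc[3]=?,scc[4]=?,scc[5]=?,scc[6]=?

step 1: low=(low[0]=0,low[1]=?,low[2]=?,low[3]=?,low[4]=?,low[5]=?,low[6]=?); scc=(scc[0]=0,scc[1]=?,scc[2]=?,scc[3]=?,scc[4]=?,scc[5]=?,scc[6]=?)
step 2: low=(low[0]=0,low[1]=1,low[2]=?,low[3]=?,low[4]=?,low[5]=?,low[6]=?); scc=(scc[0]=0,scc[1]=1,scc[2]=?,scc[3]=?,scc[4]=?,scc[5]=?,scc[6]=?)
step 3: low=(low[0]=0,low[1]=1,low[2]=2,low[3]=?,low[4]=?,low[5]=?,low[6]=?); scc=(scc[0]=0,scc[1]=1,scc[2]=2,scc[3]=?,scc[4]=?,scc[5]=?,scc[6]=?)
step 4: low=(low[0]=0,low[1]=1,low[2]=2,low[3]=3,low[4]=3,low[5]=4,low[6]=?); scc=(scc[0]=0,scc[1]=1,scc[2]=2,scc[3]=?,scc[4]=?,scc[5]=?,scc[6]=?)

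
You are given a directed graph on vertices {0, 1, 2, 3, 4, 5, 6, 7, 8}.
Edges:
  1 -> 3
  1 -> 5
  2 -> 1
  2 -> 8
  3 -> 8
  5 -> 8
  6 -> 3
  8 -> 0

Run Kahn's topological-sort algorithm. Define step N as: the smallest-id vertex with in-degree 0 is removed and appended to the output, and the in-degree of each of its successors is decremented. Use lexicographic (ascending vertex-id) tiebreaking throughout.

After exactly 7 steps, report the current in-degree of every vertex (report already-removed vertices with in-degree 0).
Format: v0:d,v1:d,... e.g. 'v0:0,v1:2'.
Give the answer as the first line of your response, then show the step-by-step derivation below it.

v0:1,v1:0,v2:0,v3:0,v4:0,v5:0,v6:0,v7:0,v8:0

step 1: output 2; order=[2]; indeg=(1,0,0,2,0,1,0,0,2)
step 2: output 1; order=[2,1]; indeg=(1,0,0,1,0,0,0,0,2)
step 3: output 4; order=[2,1,4]; indeg=(1,0,0,1,0,0,0,0,2)
step 4: output 5; order=[2,1,4,5]; indeg=(1,0,0,1,0,0,0,0,1)
step 5: output 6; order=[2,1,4,5,6]; indeg=(1,0,0,0,0,0,0,0,1)
step 6: output 3; order=[2,1,4,5,6,3]; indeg=(1,0,0,0,0,0,0,0,0)
step 7: output 7; order=[2,1,4,5,6,3,7]; indeg=(1,0,0,0,0,0,0,0,0)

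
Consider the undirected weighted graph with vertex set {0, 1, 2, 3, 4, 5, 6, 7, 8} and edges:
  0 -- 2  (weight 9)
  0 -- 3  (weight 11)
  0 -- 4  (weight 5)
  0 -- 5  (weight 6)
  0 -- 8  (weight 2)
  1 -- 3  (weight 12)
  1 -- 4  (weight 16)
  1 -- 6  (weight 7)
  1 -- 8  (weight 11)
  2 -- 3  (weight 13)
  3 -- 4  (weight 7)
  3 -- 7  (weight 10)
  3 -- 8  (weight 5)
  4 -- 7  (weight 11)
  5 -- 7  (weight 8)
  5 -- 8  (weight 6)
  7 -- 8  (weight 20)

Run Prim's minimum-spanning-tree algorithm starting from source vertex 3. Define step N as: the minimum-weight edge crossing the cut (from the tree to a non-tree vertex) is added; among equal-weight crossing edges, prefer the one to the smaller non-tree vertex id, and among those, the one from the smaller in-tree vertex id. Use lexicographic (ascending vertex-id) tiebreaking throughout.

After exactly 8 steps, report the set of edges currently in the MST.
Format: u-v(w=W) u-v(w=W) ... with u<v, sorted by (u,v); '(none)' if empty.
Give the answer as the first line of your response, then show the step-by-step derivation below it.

0-2(w=9) 0-4(w=5) 0-5(w=6) 0-8(w=2) 1-6(w=7) 1-8(w=11) 3-8(w=5) 5-7(w=8)

step 1: add edge 3-8 (w=5); MST = {3-8(w=5)}
step 2: add edge 0-8 (w=2); MST = {0-8(w=2) 3-8(w=5)}
step 3: add edge 0-4 (w=5); MST = {0-4(w=5) 0-8(w=2) 3-8(w=5)}
step 4: add edge 0-5 (w=6); MST = {0-4(w=5) 0-5(w=6) 0-8(w=2) 3-8(w=5)}
step 5: add edge 5-7 (w=8); MST = {0-4(w=5) 0-5(w=6) 0-8(w=2) 3-8(w=5) 5-7(w=8)}
step 6: add edge 0-2 (w=9); MST = {0-2(w=9) 0-4(w=5) 0-5(w=6) 0-8(w=2) 3-8(w=5) 5-7(w=8)}
step 7: add edge 1-8 (w=11); MST = {0-2(w=9) 0-4(w=5) 0-5(w=6) 0-8(w=2) 1-8(w=11) 3-8(w=5) 5-7(w=8)}
step 8: add edge 1-6 (w=7); MST = {0-2(w=9) 0-4(w=5) 0-5(w=6) 0-8(w=2) 1-6(w=7) 1-8(w=11) 3-8(w=5) 5-7(w=8)}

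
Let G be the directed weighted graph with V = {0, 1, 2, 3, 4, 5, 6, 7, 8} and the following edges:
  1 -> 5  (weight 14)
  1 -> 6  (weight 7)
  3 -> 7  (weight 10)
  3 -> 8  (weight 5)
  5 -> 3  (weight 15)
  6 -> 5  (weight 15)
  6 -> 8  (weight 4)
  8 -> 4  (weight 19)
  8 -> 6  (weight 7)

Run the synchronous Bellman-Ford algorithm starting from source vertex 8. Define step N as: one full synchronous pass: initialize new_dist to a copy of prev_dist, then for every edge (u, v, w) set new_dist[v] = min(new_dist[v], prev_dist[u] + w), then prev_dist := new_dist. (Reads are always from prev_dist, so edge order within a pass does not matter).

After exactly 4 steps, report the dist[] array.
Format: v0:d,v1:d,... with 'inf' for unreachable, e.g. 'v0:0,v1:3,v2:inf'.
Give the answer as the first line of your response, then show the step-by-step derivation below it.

v0:inf,v1:inf,v2:inf,v3:37,v4:19,v5:22,v6:7,v7:47,v8:0

step 1: dist = v0:inf,v1:inf,v2:inf,v3:inf,v4:19,v5:inf,v6:7,v7:inf,v8:0
step 2: dist = v0:inf,v1:inf,v2:inf,v3:inf,v4:19,v5:22,v6:7,v7:inf,v8:0
step 3: dist = v0:inf,v1:inf,v2:inf,v3:37,v4:19,v5:22,v6:7,v7:inf,v8:0
step 4: dist = v0:inf,v1:inf,v2:inf,v3:37,v4:19,v5:22,v6:7,v7:47,v8:0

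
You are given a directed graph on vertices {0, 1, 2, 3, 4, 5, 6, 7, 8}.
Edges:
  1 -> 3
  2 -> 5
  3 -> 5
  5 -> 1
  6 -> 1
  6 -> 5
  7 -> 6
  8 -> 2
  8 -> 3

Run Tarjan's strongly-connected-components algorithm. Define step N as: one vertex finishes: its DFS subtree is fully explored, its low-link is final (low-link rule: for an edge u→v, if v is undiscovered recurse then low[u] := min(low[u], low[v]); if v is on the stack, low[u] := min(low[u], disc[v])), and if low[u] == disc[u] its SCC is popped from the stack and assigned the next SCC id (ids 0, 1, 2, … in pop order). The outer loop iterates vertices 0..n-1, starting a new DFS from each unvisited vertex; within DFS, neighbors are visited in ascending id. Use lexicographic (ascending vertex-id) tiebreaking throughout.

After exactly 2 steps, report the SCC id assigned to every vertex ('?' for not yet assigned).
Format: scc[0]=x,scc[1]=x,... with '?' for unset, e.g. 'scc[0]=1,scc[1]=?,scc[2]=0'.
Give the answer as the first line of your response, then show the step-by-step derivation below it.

scc[0]=0,scc[1]=?,scc[2]=?,scc[3]=?,scc[4]=?,scc[5]=?,scc[6]=?,scc[7]=?,scc[8]=?

step 1: low=(low[0]=0,low[1]=?,low[2]=?,low[3]=?,low[4]=?,low[5]=?,low[6]=?,low[7]=?,low[8]=?); scc=(scc[0]=0,scc[1]=?,scc[2]=?,scc[3]=?,scc[4]=?,scc[5]=?,scc[6]=?,scc[7]=?,scc[8]=?)
step 2: low=(low[0]=0,low[1]=1,low[2]=?,low[3]=2,low[4]=?,low[5]=1,low[6]=?,low[7]=?,low[8]=?); scc=(scc[0]=0,scc[1]=?,scc[2]=?,scc[3]=?,scc[4]=?,scc[5]=?,scc[6]=?,scc[7]=?,scc[8]=?)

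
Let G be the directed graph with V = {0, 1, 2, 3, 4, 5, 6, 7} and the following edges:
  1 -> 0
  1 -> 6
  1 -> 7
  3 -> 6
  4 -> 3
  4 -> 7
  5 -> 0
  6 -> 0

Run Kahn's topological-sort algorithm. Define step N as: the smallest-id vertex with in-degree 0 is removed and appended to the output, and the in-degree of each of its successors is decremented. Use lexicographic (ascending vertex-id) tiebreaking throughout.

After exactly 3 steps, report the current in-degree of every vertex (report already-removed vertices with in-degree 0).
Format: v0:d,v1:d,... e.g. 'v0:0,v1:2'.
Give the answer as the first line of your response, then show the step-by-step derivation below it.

v0:2,v1:0,v2:0,v3:0,v4:0,v5:0,v6:1,v7:0

step 1: output 1; order=[1]; indeg=(2,0,0,1,0,0,1,1)
step 2: output 2; order=[1,2]; indeg=(2,0,0,1,0,0,1,1)
step 3: output 4; order=[1,2,4]; indeg=(2,0,0,0,0,0,1,0)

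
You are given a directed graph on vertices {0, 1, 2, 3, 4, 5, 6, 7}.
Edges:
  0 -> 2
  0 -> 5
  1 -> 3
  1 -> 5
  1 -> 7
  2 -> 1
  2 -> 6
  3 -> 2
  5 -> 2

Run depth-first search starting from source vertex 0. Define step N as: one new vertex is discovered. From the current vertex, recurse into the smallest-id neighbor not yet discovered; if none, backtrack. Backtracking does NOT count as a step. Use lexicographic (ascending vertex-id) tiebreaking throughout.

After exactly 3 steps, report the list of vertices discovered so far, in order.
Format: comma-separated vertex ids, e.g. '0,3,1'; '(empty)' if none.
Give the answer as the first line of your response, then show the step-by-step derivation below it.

0,2,1

step 1: discover 0; path=0; order=0
step 2: discover 2; path=0>2; order=0,2
step 3: discover 1; path=0>2>1; order=0,2,1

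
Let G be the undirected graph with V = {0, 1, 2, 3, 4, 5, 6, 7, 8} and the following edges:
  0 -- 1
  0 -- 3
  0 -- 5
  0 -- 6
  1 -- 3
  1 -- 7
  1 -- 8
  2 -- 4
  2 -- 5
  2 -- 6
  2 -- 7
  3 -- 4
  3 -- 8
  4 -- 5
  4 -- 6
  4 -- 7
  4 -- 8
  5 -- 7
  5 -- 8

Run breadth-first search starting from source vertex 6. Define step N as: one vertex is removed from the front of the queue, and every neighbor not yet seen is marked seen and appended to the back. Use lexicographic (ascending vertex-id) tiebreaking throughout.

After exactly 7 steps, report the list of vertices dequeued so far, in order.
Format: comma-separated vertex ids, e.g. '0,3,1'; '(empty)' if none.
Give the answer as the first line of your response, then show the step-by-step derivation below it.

6,0,2,4,1,3,5

step 1: dequeue 6; queue=[0,2,4]; order=6
step 2: dequeue 0; queue=[2,4,1,3,5]; order=6,0
step 3: dequeue 2; queue=[4,1,3,5,7]; order=6,0,2
step 4: dequeue 4; queue=[1,3,5,7,8]; order=6,0,2,4
step 5: dequeue 1; queue=[3,5,7,8]; order=6,0,2,4,1
step 6: dequeue 3; queue=[5,7,8]; order=6,0,2,4,1,3
step 7: dequeue 5; queue=[7,8]; order=6,0,2,4,1,3,5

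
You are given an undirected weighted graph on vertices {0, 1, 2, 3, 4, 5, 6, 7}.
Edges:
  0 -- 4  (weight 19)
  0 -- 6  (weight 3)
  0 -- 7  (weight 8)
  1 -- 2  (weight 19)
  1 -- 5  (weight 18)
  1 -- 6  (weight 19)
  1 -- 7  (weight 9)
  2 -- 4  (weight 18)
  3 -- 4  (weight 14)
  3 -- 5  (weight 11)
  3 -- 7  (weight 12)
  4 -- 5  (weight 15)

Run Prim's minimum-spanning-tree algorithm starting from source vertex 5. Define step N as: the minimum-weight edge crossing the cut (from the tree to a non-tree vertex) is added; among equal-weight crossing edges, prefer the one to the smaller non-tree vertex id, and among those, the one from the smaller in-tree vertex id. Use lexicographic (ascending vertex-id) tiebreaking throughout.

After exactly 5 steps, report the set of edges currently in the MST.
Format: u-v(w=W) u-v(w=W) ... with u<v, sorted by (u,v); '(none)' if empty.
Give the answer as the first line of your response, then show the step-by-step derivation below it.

0-6(w=3) 0-7(w=8) 1-7(w=9) 3-5(w=11) 3-7(w=12)

step 1: add edge 3-5 (w=11); MST = {3-5(w=11)}
step 2: add edge 3-7 (w=12); MST = {3-5(w=11) 3-7(w=12)}
step 3: add edge 0-7 (w=8); MST = {0-7(w=8) 3-5(w=11) 3-7(w=12)}
step 4: add edge 0-6 (w=3); MST = {0-6(w=3) 0-7(w=8) 3-5(w=11) 3-7(w=12)}
step 5: add edge 1-7 (w=9); MST = {0-6(w=3) 0-7(w=8) 1-7(w=9) 3-5(w=11) 3-7(w=12)}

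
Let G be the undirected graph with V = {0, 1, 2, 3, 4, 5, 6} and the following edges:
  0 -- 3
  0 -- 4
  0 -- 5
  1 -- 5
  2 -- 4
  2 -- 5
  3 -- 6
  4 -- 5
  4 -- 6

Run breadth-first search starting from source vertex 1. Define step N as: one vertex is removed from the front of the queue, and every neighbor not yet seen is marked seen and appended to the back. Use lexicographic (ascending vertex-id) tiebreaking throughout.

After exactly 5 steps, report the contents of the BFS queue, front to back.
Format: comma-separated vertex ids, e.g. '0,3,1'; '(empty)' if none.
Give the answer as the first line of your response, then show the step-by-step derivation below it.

3,6

step 1: dequeue 1; queue=[5]; order=1
step 2: dequeue 5; queue=[0,2,4]; order=1,5
step 3: dequeue 0; queue=[2,4,3]; order=1,5,0
step 4: dequeue 2; queue=[4,3]; order=1,5,0,2
step 5: dequeue 4; queue=[3,6]; order=1,5,0,2,4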